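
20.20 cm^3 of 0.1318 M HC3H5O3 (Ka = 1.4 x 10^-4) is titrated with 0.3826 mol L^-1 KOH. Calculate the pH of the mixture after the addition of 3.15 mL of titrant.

Initial n(HC3H5O3) = 0.1318 x 0.02020 = 0.002662 mol.
n(KOH) added = 0.3826 x 0.003150 = 0.001205 mol, converting that many moles of HC3H5O3 to C3H5O3-.
Remaining n(HC3H5O3) = 0.001457 mol; n(C3H5O3-) = 0.001205 mol.
By Henderson-Hasselbalch, pH = pKa + log([A^-]/[HA]) = 3.85 + log(0.001205/0.001457) = 3.85 + (-0.08) = 3.77.

3.77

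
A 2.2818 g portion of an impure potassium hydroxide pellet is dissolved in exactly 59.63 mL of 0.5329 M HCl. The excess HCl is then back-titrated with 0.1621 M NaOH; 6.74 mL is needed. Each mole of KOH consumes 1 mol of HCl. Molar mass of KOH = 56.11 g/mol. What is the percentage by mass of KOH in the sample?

Total n(HCl) added = 0.5329 x 0.05963 = 0.03178 mol.
n(NaOH) used = 0.1621 x 0.006740 = 0.001093 mol, which equals the excess n(HCl).
So n(HCl) consumed by the sample = 0.03178 - 0.001093 = 0.03068 mol.
n(KOH) = 0.03068 / 1 = 0.03068 mol.
mass KOH = 0.03068 x 56.11 = 1.722 g, so %KOH = 1.722/2.2818 x 100 = 75.5%.

75.5%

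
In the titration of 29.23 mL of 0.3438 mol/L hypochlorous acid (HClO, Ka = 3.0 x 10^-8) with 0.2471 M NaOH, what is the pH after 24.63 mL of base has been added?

7.71

Initial n(HClO) = 0.3438 x 0.02923 = 0.01005 mol.
n(NaOH) added = 0.2471 x 0.02463 = 0.006086 mol, converting that many moles of HClO to ClO-.
Remaining n(HClO) = 0.003963 mol; n(ClO-) = 0.006086 mol.
By Henderson-Hasselbalch, pH = pKa + log([A^-]/[HA]) = 7.52 + log(0.006086/0.003963) = 7.52 + (+0.19) = 7.71.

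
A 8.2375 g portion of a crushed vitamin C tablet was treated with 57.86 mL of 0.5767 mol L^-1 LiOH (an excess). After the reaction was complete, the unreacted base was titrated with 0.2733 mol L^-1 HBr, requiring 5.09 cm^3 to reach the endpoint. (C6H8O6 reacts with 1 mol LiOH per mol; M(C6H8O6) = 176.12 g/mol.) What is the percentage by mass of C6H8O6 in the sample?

68.4%

Total n(LiOH) added = 0.5767 x 0.05786 = 0.03337 mol.
n(HBr) used = 0.2733 x 0.005090 = 0.001391 mol, which equals the excess n(LiOH).
So n(LiOH) consumed by the sample = 0.03337 - 0.001391 = 0.03198 mol.
n(C6H8O6) = 0.03198 / 1 = 0.03198 mol.
mass C6H8O6 = 0.03198 x 176.12 = 5.632 g, so %C6H8O6 = 5.632/8.2375 x 100 = 68.4%.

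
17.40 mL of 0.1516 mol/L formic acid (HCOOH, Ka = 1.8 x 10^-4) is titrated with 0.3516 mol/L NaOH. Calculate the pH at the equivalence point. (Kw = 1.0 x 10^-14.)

8.38

n(HCOOH) = 0.1516 x 0.01740 = 0.002638 mol; V(NaOH) at equivalence = 0.002638/0.3516 = 0.007502 L.
At equivalence all the acid is converted to HCOO-; total volume = 0.01740 + 0.007502 = 0.02490 L, so [HCOO-] = 0.002638/0.02490 = 0.1059 M.
Kb = Kw/Ka = 1.0e-14 / 1.8 x 10^-4 = 5.56e-11.
[OH^-] = sqrt(Kb x [HCOO-]) = sqrt(5.56e-11 x 0.1059) = 2.43e-6 M.
pOH = 5.62, so pH = 14.00 - 5.62 = 8.38.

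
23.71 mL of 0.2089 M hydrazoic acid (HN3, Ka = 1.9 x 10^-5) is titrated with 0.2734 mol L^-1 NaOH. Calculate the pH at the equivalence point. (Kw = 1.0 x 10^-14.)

n(HN3) = 0.2089 x 0.02371 = 0.004953 mol; V(NaOH) at equivalence = 0.004953/0.2734 = 0.01812 L.
At equivalence all the acid is converted to N3-; total volume = 0.02371 + 0.01812 = 0.04183 L, so [N3-] = 0.004953/0.04183 = 0.1184 M.
Kb = Kw/Ka = 1.0e-14 / 1.9 x 10^-5 = 5.26e-10.
[OH^-] = sqrt(Kb x [N3-]) = sqrt(5.26e-10 x 0.1184) = 7.89e-6 M.
pOH = 5.10, so pH = 14.00 - 5.10 = 8.90.

8.90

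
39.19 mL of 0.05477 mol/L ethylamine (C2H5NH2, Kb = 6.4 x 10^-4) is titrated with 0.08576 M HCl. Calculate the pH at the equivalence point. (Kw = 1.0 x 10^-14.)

6.14

n(C2H5NH2) = 0.05477 x 0.03919 = 0.002146 mol; V(HCl) at equivalence = 0.002146/0.08576 = 0.02503 L.
At equivalence the base is fully converted to C2H5NH3+; total volume = 0.06422 L, so [C2H5NH3+] = 0.002146/0.06422 = 0.03342 M.
Ka(C2H5NH3+) = Kw/Kb = 1.0e-14 / 6.4 x 10^-4 = 1.56e-11.
[H^+] = sqrt(Ka x [C2H5NH3+]) = sqrt(1.56e-11 x 0.03342) = 7.23e-7 M.
pH = -log(7.23e-7) = 6.14.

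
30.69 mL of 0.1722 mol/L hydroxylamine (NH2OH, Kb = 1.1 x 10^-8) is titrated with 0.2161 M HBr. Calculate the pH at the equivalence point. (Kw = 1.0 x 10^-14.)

n(NH2OH) = 0.1722 x 0.03069 = 0.005285 mol; V(HBr) at equivalence = 0.005285/0.2161 = 0.02446 L.
At equivalence the base is fully converted to NH3OH+; total volume = 0.05515 L, so [NH3OH+] = 0.005285/0.05515 = 0.09583 M.
Ka(NH3OH+) = Kw/Kb = 1.0e-14 / 1.1 x 10^-8 = 9.09e-7.
[H^+] = sqrt(Ka x [NH3OH+]) = sqrt(9.09e-7 x 0.09583) = 0.000295 M.
pH = -log(0.000295) = 3.53.

3.53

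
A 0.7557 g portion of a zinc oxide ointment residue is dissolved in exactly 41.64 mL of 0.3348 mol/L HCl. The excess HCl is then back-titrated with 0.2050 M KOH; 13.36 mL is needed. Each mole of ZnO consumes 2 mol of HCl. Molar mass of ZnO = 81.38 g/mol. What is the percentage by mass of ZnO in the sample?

60.3%

Total n(HCl) added = 0.3348 x 0.04164 = 0.01394 mol.
n(KOH) used = 0.2050 x 0.01336 = 0.002739 mol, which equals the excess n(HCl).
So n(HCl) consumed by the sample = 0.01394 - 0.002739 = 0.01120 mol.
n(ZnO) = 0.01120 / 2 = 0.005601 mol.
mass ZnO = 0.005601 x 81.38 = 0.4558 g, so %ZnO = 0.4558/0.7557 x 100 = 60.3%.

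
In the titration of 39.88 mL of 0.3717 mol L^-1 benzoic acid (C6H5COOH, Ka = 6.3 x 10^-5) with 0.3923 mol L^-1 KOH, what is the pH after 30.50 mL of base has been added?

Initial n(C6H5COOH) = 0.3717 x 0.03988 = 0.01482 mol.
n(KOH) added = 0.3923 x 0.03050 = 0.01197 mol, converting that many moles of C6H5COOH to C6H5COO-.
Remaining n(C6H5COOH) = 0.002858 mol; n(C6H5COO-) = 0.01197 mol.
By Henderson-Hasselbalch, pH = pKa + log([A^-]/[HA]) = 4.20 + log(0.01197/0.002858) = 4.20 + (+0.62) = 4.82.

4.82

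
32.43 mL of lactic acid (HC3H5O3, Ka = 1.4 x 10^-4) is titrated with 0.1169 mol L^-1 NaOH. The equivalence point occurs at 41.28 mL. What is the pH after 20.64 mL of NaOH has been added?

3.85

20.64 mL is exactly half the equivalence volume (41.28/2), i.e. the half-equivalence point.
There, n(HA) = n(A^-), so pH = pKa = -log(1.4 x 10^-4) = 3.85.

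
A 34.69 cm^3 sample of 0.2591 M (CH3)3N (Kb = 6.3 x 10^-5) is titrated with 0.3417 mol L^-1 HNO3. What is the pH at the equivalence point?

5.32

n((CH3)3N) = 0.2591 x 0.03469 = 0.008988 mol; V(HNO3) at equivalence = 0.008988/0.3417 = 0.02630 L.
At equivalence the base is fully converted to (CH3)3NH+; total volume = 0.06099 L, so [(CH3)3NH+] = 0.008988/0.06099 = 0.1474 M.
Ka((CH3)3NH+) = Kw/Kb = 1.0e-14 / 6.3 x 10^-5 = 1.59e-10.
[H^+] = sqrt(Ka x [(CH3)3NH+]) = sqrt(1.59e-10 x 0.1474) = 4.84e-6 M.
pH = -log(4.84e-6) = 5.32.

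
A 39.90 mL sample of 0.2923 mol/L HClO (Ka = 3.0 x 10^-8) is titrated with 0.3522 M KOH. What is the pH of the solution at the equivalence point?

10.36

n(HClO) = 0.2923 x 0.03990 = 0.01166 mol; V(KOH) at equivalence = 0.01166/0.3522 = 0.03311 L.
At equivalence all the acid is converted to ClO-; total volume = 0.03990 + 0.03311 = 0.07301 L, so [ClO-] = 0.01166/0.07301 = 0.1597 M.
Kb = Kw/Ka = 1.0e-14 / 3.0 x 10^-8 = 3.33e-7.
[OH^-] = sqrt(Kb x [ClO-]) = sqrt(3.33e-7 x 0.1597) = 0.000231 M.
pOH = 3.64, so pH = 14.00 - 3.64 = 10.36.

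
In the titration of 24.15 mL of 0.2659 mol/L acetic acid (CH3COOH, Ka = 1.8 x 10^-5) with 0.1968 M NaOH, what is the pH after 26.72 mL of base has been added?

Initial n(CH3COOH) = 0.2659 x 0.02415 = 0.006421 mol.
n(NaOH) added = 0.1968 x 0.02672 = 0.005258 mol, converting that many moles of CH3COOH to CH3COO-.
Remaining n(CH3COOH) = 0.001163 mol; n(CH3COO-) = 0.005258 mol.
By Henderson-Hasselbalch, pH = pKa + log([A^-]/[HA]) = 4.74 + log(0.005258/0.001163) = 4.74 + (+0.66) = 5.40.

5.40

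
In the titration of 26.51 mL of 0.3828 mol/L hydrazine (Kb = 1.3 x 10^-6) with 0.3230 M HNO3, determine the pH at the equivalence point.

4.44

n(N2H4) = 0.3828 x 0.02651 = 0.01015 mol; V(HNO3) at equivalence = 0.01015/0.3230 = 0.03142 L.
At equivalence the base is fully converted to N2H5+; total volume = 0.05793 L, so [N2H5+] = 0.01015/0.05793 = 0.1752 M.
Ka(N2H5+) = Kw/Kb = 1.0e-14 / 1.3 x 10^-6 = 7.69e-9.
[H^+] = sqrt(Ka x [N2H5+]) = sqrt(7.69e-9 x 0.1752) = 3.67e-5 M.
pH = -log(3.67e-5) = 4.44.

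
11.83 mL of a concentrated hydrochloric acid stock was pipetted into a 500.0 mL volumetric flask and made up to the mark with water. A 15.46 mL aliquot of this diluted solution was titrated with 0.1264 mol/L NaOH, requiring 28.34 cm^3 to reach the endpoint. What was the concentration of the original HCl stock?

n(NaOH) = 0.1264 x 0.02834 = 0.003582 mol.
n(HCl) in the aliquot = 0.003582 mol.
[diluted HCl] = 0.003582 / 0.01546 = 0.2317 M.
Dilution factor = 500.0/11.83 = 42.27, so [stock] = 0.2317 x 42.27 = 9.79 M.

9.79 M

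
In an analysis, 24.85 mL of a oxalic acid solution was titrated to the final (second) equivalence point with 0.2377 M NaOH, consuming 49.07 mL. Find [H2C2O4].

n(NaOH) = 0.2377 x 0.04907 = 0.01166 mol.
At the final (second) equivalence point, 2 mol OH^- react per mol H2C2O4, so n(H2C2O4) = 0.01166 / 2 = 0.005832 mol.
[H2C2O4] = 0.005832 / 0.02485 L = 0.235 M.

0.235 M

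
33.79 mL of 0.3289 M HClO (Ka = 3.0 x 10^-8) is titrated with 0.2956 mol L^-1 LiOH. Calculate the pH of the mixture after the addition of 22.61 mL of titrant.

Initial n(HClO) = 0.3289 x 0.03379 = 0.01111 mol.
n(LiOH) added = 0.2956 x 0.02261 = 0.006684 mol, converting that many moles of HClO to ClO-.
Remaining n(HClO) = 0.004430 mol; n(ClO-) = 0.006684 mol.
By Henderson-Hasselbalch, pH = pKa + log([A^-]/[HA]) = 7.52 + log(0.006684/0.004430) = 7.52 + (+0.18) = 7.70.

7.70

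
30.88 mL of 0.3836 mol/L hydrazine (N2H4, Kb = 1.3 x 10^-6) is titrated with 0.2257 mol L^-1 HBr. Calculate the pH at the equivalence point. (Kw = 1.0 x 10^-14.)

n(N2H4) = 0.3836 x 0.03088 = 0.01185 mol; V(HBr) at equivalence = 0.01185/0.2257 = 0.05248 L.
At equivalence the base is fully converted to N2H5+; total volume = 0.08336 L, so [N2H5+] = 0.01185/0.08336 = 0.1421 M.
Ka(N2H5+) = Kw/Kb = 1.0e-14 / 1.3 x 10^-6 = 7.69e-9.
[H^+] = sqrt(Ka x [N2H5+]) = sqrt(7.69e-9 x 0.1421) = 3.31e-5 M.
pH = -log(3.31e-5) = 4.48.

4.48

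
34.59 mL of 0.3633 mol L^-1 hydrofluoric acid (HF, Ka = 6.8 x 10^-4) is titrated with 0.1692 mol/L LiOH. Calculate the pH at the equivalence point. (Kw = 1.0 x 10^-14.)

8.11

n(HF) = 0.3633 x 0.03459 = 0.01257 mol; V(LiOH) at equivalence = 0.01257/0.1692 = 0.07427 L.
At equivalence all the acid is converted to F-; total volume = 0.03459 + 0.07427 = 0.1089 L, so [F-] = 0.01257/0.1089 = 0.1154 M.
Kb = Kw/Ka = 1.0e-14 / 6.8 x 10^-4 = 1.47e-11.
[OH^-] = sqrt(Kb x [F-]) = sqrt(1.47e-11 x 0.1154) = 1.30e-6 M.
pOH = 5.89, so pH = 14.00 - 5.89 = 8.11.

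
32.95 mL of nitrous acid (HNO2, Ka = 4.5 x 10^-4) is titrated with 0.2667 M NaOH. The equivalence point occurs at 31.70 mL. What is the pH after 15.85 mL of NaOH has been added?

15.85 mL is exactly half the equivalence volume (31.70/2), i.e. the half-equivalence point.
There, n(HA) = n(A^-), so pH = pKa = -log(4.5 x 10^-4) = 3.35.

3.35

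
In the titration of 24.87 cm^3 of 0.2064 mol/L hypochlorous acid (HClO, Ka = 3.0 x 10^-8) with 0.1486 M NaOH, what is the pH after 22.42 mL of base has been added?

Initial n(HClO) = 0.2064 x 0.02487 = 0.005133 mol.
n(NaOH) added = 0.1486 x 0.02242 = 0.003332 mol, converting that many moles of HClO to ClO-.
Remaining n(HClO) = 0.001802 mol; n(ClO-) = 0.003332 mol.
By Henderson-Hasselbalch, pH = pKa + log([A^-]/[HA]) = 7.52 + log(0.003332/0.001802) = 7.52 + (+0.27) = 7.79.

7.79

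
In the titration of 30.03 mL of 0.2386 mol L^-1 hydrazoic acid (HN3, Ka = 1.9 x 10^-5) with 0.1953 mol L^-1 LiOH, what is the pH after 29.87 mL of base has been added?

Initial n(HN3) = 0.2386 x 0.03003 = 0.007165 mol.
n(LiOH) added = 0.1953 x 0.02987 = 0.005834 mol, converting that many moles of HN3 to N3-.
Remaining n(HN3) = 0.001332 mol; n(N3-) = 0.005834 mol.
By Henderson-Hasselbalch, pH = pKa + log([A^-]/[HA]) = 4.72 + log(0.005834/0.001332) = 4.72 + (+0.64) = 5.36.

5.36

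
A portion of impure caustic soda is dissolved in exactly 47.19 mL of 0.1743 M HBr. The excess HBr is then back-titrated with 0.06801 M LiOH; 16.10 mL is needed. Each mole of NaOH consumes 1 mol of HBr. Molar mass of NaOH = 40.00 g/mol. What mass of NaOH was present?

0.285 g

Total n(HBr) added = 0.1743 x 0.04719 = 0.008225 mol.
n(LiOH) used = 0.06801 x 0.01610 = 0.001095 mol, which equals the excess n(HBr).
So n(HBr) consumed by the sample = 0.008225 - 0.001095 = 0.007130 mol.
n(NaOH) = 0.007130 / 1 = 0.007130 mol.
mass = 0.007130 mol x 40.00 g/mol = 0.285 g.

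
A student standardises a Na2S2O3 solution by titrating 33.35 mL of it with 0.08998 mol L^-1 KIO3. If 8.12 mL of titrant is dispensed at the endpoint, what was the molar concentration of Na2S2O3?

n(KIO3) = 0.08998 x 0.008120 = 0.0007306 mol.
From the balanced equation, 1 mol KIO3 reacts with 6 mol Na2S2O3, so n(Na2S2O3) = 0.0007306 x 6/1 = 0.004384 mol.
[Na2S2O3] = 0.004384 / 0.03335 L = 0.131 M.

0.131 M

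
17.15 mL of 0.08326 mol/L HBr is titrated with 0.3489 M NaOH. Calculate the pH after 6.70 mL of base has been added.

n(acid) = 0.08326 x 0.01715 = 0.001428 mol; n(NaOH) added = 0.3489 x 0.006700 = 0.002338 mol.
Base is in excess by 0.002338 - 0.001428 = 0.0009097 mol in a total volume of 0.02385 L.
[OH^-] = 0.0009097/0.02385 = 0.03814 M, so pOH = 1.42 and pH = 14.00 - 1.42 = 12.58.

12.58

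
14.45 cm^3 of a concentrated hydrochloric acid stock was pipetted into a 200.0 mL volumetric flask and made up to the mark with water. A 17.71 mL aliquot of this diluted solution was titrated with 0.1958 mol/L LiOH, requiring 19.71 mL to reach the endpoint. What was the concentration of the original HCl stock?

3.02 M

n(LiOH) = 0.1958 x 0.01971 = 0.003859 mol.
n(HCl) in the aliquot = 0.003859 mol.
[diluted HCl] = 0.003859 / 0.01771 = 0.2179 M.
Dilution factor = 200.0/14.45 = 13.84, so [stock] = 0.2179 x 13.84 = 3.02 M.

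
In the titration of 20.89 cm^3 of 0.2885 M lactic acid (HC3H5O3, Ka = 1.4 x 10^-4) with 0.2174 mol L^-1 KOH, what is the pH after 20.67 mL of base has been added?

Initial n(HC3H5O3) = 0.2885 x 0.02089 = 0.006027 mol.
n(KOH) added = 0.2174 x 0.02067 = 0.004494 mol, converting that many moles of HC3H5O3 to C3H5O3-.
Remaining n(HC3H5O3) = 0.001533 mol; n(C3H5O3-) = 0.004494 mol.
By Henderson-Hasselbalch, pH = pKa + log([A^-]/[HA]) = 3.85 + log(0.004494/0.001533) = 3.85 + (+0.47) = 4.32.

4.32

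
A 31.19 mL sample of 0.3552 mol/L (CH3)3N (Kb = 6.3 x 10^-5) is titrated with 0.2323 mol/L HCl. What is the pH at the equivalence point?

n((CH3)3N) = 0.3552 x 0.03119 = 0.01108 mol; V(HCl) at equivalence = 0.01108/0.2323 = 0.04769 L.
At equivalence the base is fully converted to (CH3)3NH+; total volume = 0.07888 L, so [(CH3)3NH+] = 0.01108/0.07888 = 0.1404 M.
Ka((CH3)3NH+) = Kw/Kb = 1.0e-14 / 6.3 x 10^-5 = 1.59e-10.
[H^+] = sqrt(Ka x [(CH3)3NH+]) = sqrt(1.59e-10 x 0.1404) = 4.72e-6 M.
pH = -log(4.72e-6) = 5.33.

5.33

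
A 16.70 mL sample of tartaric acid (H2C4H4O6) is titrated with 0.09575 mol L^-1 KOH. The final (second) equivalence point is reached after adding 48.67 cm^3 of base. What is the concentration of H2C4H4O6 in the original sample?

n(KOH) = 0.09575 x 0.04867 = 0.004660 mol.
At the final (second) equivalence point, 2 mol OH^- react per mol H2C4H4O6, so n(H2C4H4O6) = 0.004660 / 2 = 0.002330 mol.
[H2C4H4O6] = 0.002330 / 0.01670 L = 0.140 M.

0.140 M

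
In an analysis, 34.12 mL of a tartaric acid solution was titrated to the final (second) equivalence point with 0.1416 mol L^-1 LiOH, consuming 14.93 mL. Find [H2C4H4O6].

n(LiOH) = 0.1416 x 0.01493 = 0.002114 mol.
At the final (second) equivalence point, 2 mol OH^- react per mol H2C4H4O6, so n(H2C4H4O6) = 0.002114 / 2 = 0.001057 mol.
[H2C4H4O6] = 0.001057 / 0.03412 L = 0.0310 M.

0.0310 M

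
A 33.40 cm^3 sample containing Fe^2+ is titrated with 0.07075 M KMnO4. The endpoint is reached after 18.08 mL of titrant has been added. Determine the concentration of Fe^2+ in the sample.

n(KMnO4) = 0.07075 x 0.01808 = 0.001279 mol.
From the balanced equation, 1 mol KMnO4 reacts with 5 mol Fe^2+, so n(Fe^2+) = 0.001279 x 5/1 = 0.006396 mol.
[Fe^2+] = 0.006396 / 0.03340 L = 0.191 M.

0.191 M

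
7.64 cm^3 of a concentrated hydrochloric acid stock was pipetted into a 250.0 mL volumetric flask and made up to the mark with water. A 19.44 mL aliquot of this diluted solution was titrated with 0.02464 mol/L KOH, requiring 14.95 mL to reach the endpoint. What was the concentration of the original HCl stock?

n(KOH) = 0.02464 x 0.01495 = 0.0003684 mol.
n(HCl) in the aliquot = 0.0003684 mol.
[diluted HCl] = 0.0003684 / 0.01944 = 0.01895 M.
Dilution factor = 250.0/7.640 = 32.72, so [stock] = 0.01895 x 32.72 = 0.620 M.

0.620 M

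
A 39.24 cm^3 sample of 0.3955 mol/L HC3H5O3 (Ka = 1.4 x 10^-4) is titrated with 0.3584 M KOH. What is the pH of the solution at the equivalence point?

n(HC3H5O3) = 0.3955 x 0.03924 = 0.01552 mol; V(KOH) at equivalence = 0.01552/0.3584 = 0.04330 L.
At equivalence all the acid is converted to C3H5O3-; total volume = 0.03924 + 0.04330 = 0.08254 L, so [C3H5O3-] = 0.01552/0.08254 = 0.1880 M.
Kb = Kw/Ka = 1.0e-14 / 1.4 x 10^-4 = 7.14e-11.
[OH^-] = sqrt(Kb x [C3H5O3-]) = sqrt(7.14e-11 x 0.1880) = 3.66e-6 M.
pOH = 5.44, so pH = 14.00 - 5.44 = 8.56.

8.56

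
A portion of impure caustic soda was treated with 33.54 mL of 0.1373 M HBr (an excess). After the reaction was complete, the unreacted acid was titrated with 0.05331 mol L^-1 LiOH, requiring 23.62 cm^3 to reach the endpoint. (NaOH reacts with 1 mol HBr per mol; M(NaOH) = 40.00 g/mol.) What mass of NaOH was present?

0.134 g

Total n(HBr) added = 0.1373 x 0.03354 = 0.004605 mol.
n(LiOH) used = 0.05331 x 0.02362 = 0.001259 mol, which equals the excess n(HBr).
So n(HBr) consumed by the sample = 0.004605 - 0.001259 = 0.003346 mol.
n(NaOH) = 0.003346 / 1 = 0.003346 mol.
mass = 0.003346 mol x 40.00 g/mol = 0.134 g.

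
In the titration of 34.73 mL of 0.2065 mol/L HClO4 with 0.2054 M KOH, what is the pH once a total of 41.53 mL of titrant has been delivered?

12.25

n(acid) = 0.2065 x 0.03473 = 0.007172 mol; n(KOH) added = 0.2054 x 0.04153 = 0.008530 mol.
Base is in excess by 0.008530 - 0.007172 = 0.001359 mol in a total volume of 0.07626 L.
[OH^-] = 0.001359/0.07626 = 0.01781 M, so pOH = 1.75 and pH = 14.00 - 1.75 = 12.25.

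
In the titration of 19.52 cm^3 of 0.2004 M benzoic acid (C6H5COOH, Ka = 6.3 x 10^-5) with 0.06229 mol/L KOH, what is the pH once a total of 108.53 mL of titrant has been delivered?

n(acid) = 0.2004 x 0.01952 = 0.003912 mol; n(KOH) added = 0.06229 x 0.1085 = 0.006760 mol.
Base is in excess by 0.006760 - 0.003912 = 0.002849 mol in a total volume of 0.1281 L.
[OH^-] = 0.002849/0.1281 = 0.02225 M, so pOH = 1.65 and pH = 14.00 - 1.65 = 12.35.

12.35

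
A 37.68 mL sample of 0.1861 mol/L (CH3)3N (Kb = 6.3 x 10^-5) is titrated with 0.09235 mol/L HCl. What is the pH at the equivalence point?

n((CH3)3N) = 0.1861 x 0.03768 = 0.007012 mol; V(HCl) at equivalence = 0.007012/0.09235 = 0.07593 L.
At equivalence the base is fully converted to (CH3)3NH+; total volume = 0.1136 L, so [(CH3)3NH+] = 0.007012/0.1136 = 0.06172 M.
Ka((CH3)3NH+) = Kw/Kb = 1.0e-14 / 6.3 x 10^-5 = 1.59e-10.
[H^+] = sqrt(Ka x [(CH3)3NH+]) = sqrt(1.59e-10 x 0.06172) = 3.13e-6 M.
pH = -log(3.13e-6) = 5.50.

5.50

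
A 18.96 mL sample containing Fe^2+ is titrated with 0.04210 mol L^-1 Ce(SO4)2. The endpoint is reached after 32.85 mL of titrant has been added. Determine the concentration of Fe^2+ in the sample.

n(Ce(SO4)2) = 0.04210 x 0.03285 = 0.001383 mol.
From the balanced equation, 1 mol Ce(SO4)2 reacts with 1 mol Fe^2+, so n(Fe^2+) = 0.001383 x 1/1 = 0.001383 mol.
[Fe^2+] = 0.001383 / 0.01896 L = 0.0729 M.

0.0729 M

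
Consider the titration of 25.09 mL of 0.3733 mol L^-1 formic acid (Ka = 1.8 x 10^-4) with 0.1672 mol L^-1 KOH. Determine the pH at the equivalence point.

8.40

n(HCOOH) = 0.3733 x 0.02509 = 0.009366 mol; V(KOH) at equivalence = 0.009366/0.1672 = 0.05602 L.
At equivalence all the acid is converted to HCOO-; total volume = 0.02509 + 0.05602 = 0.08111 L, so [HCOO-] = 0.009366/0.08111 = 0.1155 M.
Kb = Kw/Ka = 1.0e-14 / 1.8 x 10^-4 = 5.56e-11.
[OH^-] = sqrt(Kb x [HCOO-]) = sqrt(5.56e-11 x 0.1155) = 2.53e-6 M.
pOH = 5.60, so pH = 14.00 - 5.60 = 8.40.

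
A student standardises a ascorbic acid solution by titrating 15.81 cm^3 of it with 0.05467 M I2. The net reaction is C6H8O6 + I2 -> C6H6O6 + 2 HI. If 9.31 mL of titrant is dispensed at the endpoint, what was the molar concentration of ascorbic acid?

n(I2) = 0.05467 x 0.009310 = 0.0005090 mol.
From the balanced equation, 1 mol I2 reacts with 1 mol ascorbic acid, so n(ascorbic acid) = 0.0005090 x 1/1 = 0.0005090 mol.
[ascorbic acid] = 0.0005090 / 0.01581 L = 0.0322 M.

0.0322 M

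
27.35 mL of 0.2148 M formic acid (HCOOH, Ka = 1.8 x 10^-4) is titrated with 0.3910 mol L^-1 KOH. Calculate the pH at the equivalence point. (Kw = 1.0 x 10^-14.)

8.44

n(HCOOH) = 0.2148 x 0.02735 = 0.005875 mol; V(KOH) at equivalence = 0.005875/0.3910 = 0.01503 L.
At equivalence all the acid is converted to HCOO-; total volume = 0.02735 + 0.01503 = 0.04238 L, so [HCOO-] = 0.005875/0.04238 = 0.1386 M.
Kb = Kw/Ka = 1.0e-14 / 1.8 x 10^-4 = 5.56e-11.
[OH^-] = sqrt(Kb x [HCOO-]) = sqrt(5.56e-11 x 0.1386) = 2.78e-6 M.
pOH = 5.56, so pH = 14.00 - 5.56 = 8.44.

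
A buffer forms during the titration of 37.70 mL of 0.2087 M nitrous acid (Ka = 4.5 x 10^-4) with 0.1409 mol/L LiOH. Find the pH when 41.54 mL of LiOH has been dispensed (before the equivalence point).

3.81

Initial n(HNO2) = 0.2087 x 0.03770 = 0.007868 mol.
n(LiOH) added = 0.1409 x 0.04154 = 0.005853 mol, converting that many moles of HNO2 to NO2-.
Remaining n(HNO2) = 0.002015 mol; n(NO2-) = 0.005853 mol.
By Henderson-Hasselbalch, pH = pKa + log([A^-]/[HA]) = 3.35 + log(0.005853/0.002015) = 3.35 + (+0.46) = 3.81.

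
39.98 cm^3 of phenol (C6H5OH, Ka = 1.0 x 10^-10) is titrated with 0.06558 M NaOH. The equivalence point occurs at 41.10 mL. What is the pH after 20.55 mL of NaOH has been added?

10.00

20.55 mL is exactly half the equivalence volume (41.10/2), i.e. the half-equivalence point.
There, n(HA) = n(A^-), so pH = pKa = -log(1.0 x 10^-10) = 10.00.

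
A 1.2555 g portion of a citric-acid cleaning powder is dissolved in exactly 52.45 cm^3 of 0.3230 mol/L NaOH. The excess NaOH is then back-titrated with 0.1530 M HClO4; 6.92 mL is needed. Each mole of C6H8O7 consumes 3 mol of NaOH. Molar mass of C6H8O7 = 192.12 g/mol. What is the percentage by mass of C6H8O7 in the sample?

Total n(NaOH) added = 0.3230 x 0.05245 = 0.01694 mol.
n(HClO4) used = 0.1530 x 0.006920 = 0.001059 mol, which equals the excess n(NaOH).
So n(NaOH) consumed by the sample = 0.01694 - 0.001059 = 0.01588 mol.
n(C6H8O7) = 0.01588 / 3 = 0.005294 mol.
mass C6H8O7 = 0.005294 x 192.12 = 1.017 g, so %C6H8O7 = 1.017/1.2555 x 100 = 81.0%.

81.0%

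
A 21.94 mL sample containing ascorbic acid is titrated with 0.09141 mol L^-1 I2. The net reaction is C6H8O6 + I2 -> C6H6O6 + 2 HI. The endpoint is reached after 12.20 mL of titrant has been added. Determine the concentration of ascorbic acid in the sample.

n(I2) = 0.09141 x 0.01220 = 0.001115 mol.
From the balanced equation, 1 mol I2 reacts with 1 mol ascorbic acid, so n(ascorbic acid) = 0.001115 x 1/1 = 0.001115 mol.
[ascorbic acid] = 0.001115 / 0.02194 L = 0.0508 M.

0.0508 M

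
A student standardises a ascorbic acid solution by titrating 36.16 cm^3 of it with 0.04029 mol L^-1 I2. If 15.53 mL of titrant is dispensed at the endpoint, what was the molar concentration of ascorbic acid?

n(I2) = 0.04029 x 0.01553 = 0.0006257 mol.
From the balanced equation, 1 mol I2 reacts with 1 mol ascorbic acid, so n(ascorbic acid) = 0.0006257 x 1/1 = 0.0006257 mol.
[ascorbic acid] = 0.0006257 / 0.03616 L = 0.0173 M.

0.0173 M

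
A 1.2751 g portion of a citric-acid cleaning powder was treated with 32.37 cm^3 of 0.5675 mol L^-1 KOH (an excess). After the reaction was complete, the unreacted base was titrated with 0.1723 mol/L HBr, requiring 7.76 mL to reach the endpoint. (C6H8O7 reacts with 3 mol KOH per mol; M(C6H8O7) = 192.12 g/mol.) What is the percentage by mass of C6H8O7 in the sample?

Total n(KOH) added = 0.5675 x 0.03237 = 0.01837 mol.
n(HBr) used = 0.1723 x 0.007760 = 0.001337 mol, which equals the excess n(KOH).
So n(KOH) consumed by the sample = 0.01837 - 0.001337 = 0.01703 mol.
n(C6H8O7) = 0.01703 / 3 = 0.005678 mol.
mass C6H8O7 = 0.005678 x 192.12 = 1.091 g, so %C6H8O7 = 1.091/1.2751 x 100 = 85.5%.

85.5%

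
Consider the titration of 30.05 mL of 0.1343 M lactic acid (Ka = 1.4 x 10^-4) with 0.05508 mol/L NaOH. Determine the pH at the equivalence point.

n(HC3H5O3) = 0.1343 x 0.03005 = 0.004036 mol; V(NaOH) at equivalence = 0.004036/0.05508 = 0.07327 L.
At equivalence all the acid is converted to C3H5O3-; total volume = 0.03005 + 0.07327 = 0.1033 L, so [C3H5O3-] = 0.004036/0.1033 = 0.03906 M.
Kb = Kw/Ka = 1.0e-14 / 1.4 x 10^-4 = 7.14e-11.
[OH^-] = sqrt(Kb x [C3H5O3-]) = sqrt(7.14e-11 x 0.03906) = 1.67e-6 M.
pOH = 5.78, so pH = 14.00 - 5.78 = 8.22.

8.22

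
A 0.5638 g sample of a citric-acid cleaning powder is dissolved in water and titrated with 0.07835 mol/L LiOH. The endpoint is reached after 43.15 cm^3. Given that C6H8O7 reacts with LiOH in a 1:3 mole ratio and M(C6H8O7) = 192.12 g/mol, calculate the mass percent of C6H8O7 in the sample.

38.4%

n(LiOH) = 0.07835 x 0.04315 = 0.003381 mol.
n(C6H8O7) = 0.003381 / 3 = 0.001127 mol.
mass of C6H8O7 = 0.001127 x 192.12 = 0.2165 g.
% purity = 0.2165 / 0.5638 x 100 = 38.4%.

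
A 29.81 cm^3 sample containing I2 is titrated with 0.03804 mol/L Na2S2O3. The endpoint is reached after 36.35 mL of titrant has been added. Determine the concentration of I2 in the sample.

n(Na2S2O3) = 0.03804 x 0.03635 = 0.001383 mol.
From the balanced equation, 2 mol Na2S2O3 reacts with 1 mol I2, so n(I2) = 0.001383 x 1/2 = 0.0006914 mol.
[I2] = 0.0006914 / 0.02981 L = 0.0232 M.

0.0232 M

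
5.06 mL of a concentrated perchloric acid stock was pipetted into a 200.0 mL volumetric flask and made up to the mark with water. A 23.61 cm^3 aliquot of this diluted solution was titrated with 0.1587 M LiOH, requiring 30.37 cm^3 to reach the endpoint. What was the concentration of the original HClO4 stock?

n(LiOH) = 0.1587 x 0.03037 = 0.004820 mol.
n(HClO4) in the aliquot = 0.004820 mol.
[diluted HClO4] = 0.004820 / 0.02361 = 0.2041 M.
Dilution factor = 200.0/5.060 = 39.53, so [stock] = 0.2041 x 39.53 = 8.07 M.

8.07 M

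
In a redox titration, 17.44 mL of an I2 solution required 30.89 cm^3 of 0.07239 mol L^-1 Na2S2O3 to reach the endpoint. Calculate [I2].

0.0641 M

n(Na2S2O3) = 0.07239 x 0.03089 = 0.002236 mol.
From the balanced equation, 2 mol Na2S2O3 reacts with 1 mol I2, so n(I2) = 0.002236 x 1/2 = 0.001118 mol.
[I2] = 0.001118 / 0.01744 L = 0.0641 M.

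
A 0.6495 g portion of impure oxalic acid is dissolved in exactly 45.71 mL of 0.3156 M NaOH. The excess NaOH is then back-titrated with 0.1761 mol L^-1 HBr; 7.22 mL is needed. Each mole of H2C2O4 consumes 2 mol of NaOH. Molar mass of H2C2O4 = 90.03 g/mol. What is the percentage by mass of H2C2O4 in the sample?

Total n(NaOH) added = 0.3156 x 0.04571 = 0.01443 mol.
n(HBr) used = 0.1761 x 0.007220 = 0.001271 mol, which equals the excess n(NaOH).
So n(NaOH) consumed by the sample = 0.01443 - 0.001271 = 0.01315 mol.
n(H2C2O4) = 0.01315 / 2 = 0.006577 mol.
mass H2C2O4 = 0.006577 x 90.03 = 0.5922 g, so %H2C2O4 = 0.5922/0.6495 x 100 = 91.2%.

91.2%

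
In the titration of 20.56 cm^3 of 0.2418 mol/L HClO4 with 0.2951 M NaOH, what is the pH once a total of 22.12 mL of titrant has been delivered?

12.56

n(acid) = 0.2418 x 0.02056 = 0.004971 mol; n(NaOH) added = 0.2951 x 0.02212 = 0.006528 mol.
Base is in excess by 0.006528 - 0.004971 = 0.001556 mol in a total volume of 0.04268 L.
[OH^-] = 0.001556/0.04268 = 0.03646 M, so pOH = 1.44 and pH = 14.00 - 1.44 = 12.56.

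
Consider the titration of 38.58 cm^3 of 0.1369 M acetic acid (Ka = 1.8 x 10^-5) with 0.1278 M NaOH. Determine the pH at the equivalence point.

n(CH3COOH) = 0.1369 x 0.03858 = 0.005282 mol; V(NaOH) at equivalence = 0.005282/0.1278 = 0.04133 L.
At equivalence all the acid is converted to CH3COO-; total volume = 0.03858 + 0.04133 = 0.07991 L, so [CH3COO-] = 0.005282/0.07991 = 0.06610 M.
Kb = Kw/Ka = 1.0e-14 / 1.8 x 10^-5 = 5.56e-10.
[OH^-] = sqrt(Kb x [CH3COO-]) = sqrt(5.56e-10 x 0.06610) = 6.06e-6 M.
pOH = 5.22, so pH = 14.00 - 5.22 = 8.78.

8.78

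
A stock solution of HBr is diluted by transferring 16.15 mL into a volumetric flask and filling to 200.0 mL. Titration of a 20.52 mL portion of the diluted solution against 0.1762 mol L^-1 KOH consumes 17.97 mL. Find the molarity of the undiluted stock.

1.91 M

n(KOH) = 0.1762 x 0.01797 = 0.003166 mol.
n(HBr) in the aliquot = 0.003166 mol.
[diluted HBr] = 0.003166 / 0.02052 = 0.1543 M.
Dilution factor = 200.0/16.15 = 12.38, so [stock] = 0.1543 x 12.38 = 1.91 M.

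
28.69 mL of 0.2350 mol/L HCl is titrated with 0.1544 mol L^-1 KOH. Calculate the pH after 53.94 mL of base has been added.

12.28

n(acid) = 0.2350 x 0.02869 = 0.006742 mol; n(KOH) added = 0.1544 x 0.05394 = 0.008328 mol.
Base is in excess by 0.008328 - 0.006742 = 0.001586 mol in a total volume of 0.08263 L.
[OH^-] = 0.001586/0.08263 = 0.01920 M, so pOH = 1.72 and pH = 14.00 - 1.72 = 12.28.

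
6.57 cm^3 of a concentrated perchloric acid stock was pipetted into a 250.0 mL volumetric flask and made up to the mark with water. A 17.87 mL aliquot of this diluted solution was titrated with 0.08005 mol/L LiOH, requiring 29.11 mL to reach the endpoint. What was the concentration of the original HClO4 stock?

4.96 M

n(LiOH) = 0.08005 x 0.02911 = 0.002330 mol.
n(HClO4) in the aliquot = 0.002330 mol.
[diluted HClO4] = 0.002330 / 0.01787 = 0.1304 M.
Dilution factor = 250.0/6.570 = 38.05, so [stock] = 0.1304 x 38.05 = 4.96 M.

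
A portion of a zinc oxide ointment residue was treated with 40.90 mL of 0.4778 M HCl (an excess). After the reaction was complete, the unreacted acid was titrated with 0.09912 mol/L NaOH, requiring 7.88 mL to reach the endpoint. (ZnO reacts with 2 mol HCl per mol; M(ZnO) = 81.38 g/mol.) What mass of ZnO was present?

Total n(HCl) added = 0.4778 x 0.04090 = 0.01954 mol.
n(NaOH) used = 0.09912 x 0.007880 = 0.0007811 mol, which equals the excess n(HCl).
So n(HCl) consumed by the sample = 0.01954 - 0.0007811 = 0.01876 mol.
n(ZnO) = 0.01876 / 2 = 0.009380 mol.
mass = 0.009380 mol x 81.38 g/mol = 0.763 g.

0.763 g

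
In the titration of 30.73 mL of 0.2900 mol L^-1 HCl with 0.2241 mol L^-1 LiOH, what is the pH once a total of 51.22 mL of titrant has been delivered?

12.50

n(acid) = 0.2900 x 0.03073 = 0.008912 mol; n(LiOH) added = 0.2241 x 0.05122 = 0.01148 mol.
Base is in excess by 0.01148 - 0.008912 = 0.002567 mol in a total volume of 0.08195 L.
[OH^-] = 0.002567/0.08195 = 0.03132 M, so pOH = 1.50 and pH = 14.00 - 1.50 = 12.50.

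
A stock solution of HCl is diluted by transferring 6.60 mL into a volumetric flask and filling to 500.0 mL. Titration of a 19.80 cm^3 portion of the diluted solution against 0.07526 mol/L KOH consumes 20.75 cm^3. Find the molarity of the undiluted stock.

n(KOH) = 0.07526 x 0.02075 = 0.001562 mol.
n(HCl) in the aliquot = 0.001562 mol.
[diluted HCl] = 0.001562 / 0.01980 = 0.07887 M.
Dilution factor = 500.0/6.600 = 75.76, so [stock] = 0.07887 x 75.76 = 5.98 M.

5.98 M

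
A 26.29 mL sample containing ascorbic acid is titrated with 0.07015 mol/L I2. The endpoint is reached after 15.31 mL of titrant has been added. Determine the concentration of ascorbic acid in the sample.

0.0409 M

n(I2) = 0.07015 x 0.01531 = 0.001074 mol.
From the balanced equation, 1 mol I2 reacts with 1 mol ascorbic acid, so n(ascorbic acid) = 0.001074 x 1/1 = 0.001074 mol.
[ascorbic acid] = 0.001074 / 0.02629 L = 0.0409 M.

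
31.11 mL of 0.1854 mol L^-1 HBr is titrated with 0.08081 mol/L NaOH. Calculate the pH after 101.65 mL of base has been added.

12.27

n(acid) = 0.1854 x 0.03111 = 0.005768 mol; n(NaOH) added = 0.08081 x 0.1017 = 0.008214 mol.
Base is in excess by 0.008214 - 0.005768 = 0.002447 mol in a total volume of 0.1328 L.
[OH^-] = 0.002447/0.1328 = 0.01843 M, so pOH = 1.73 and pH = 14.00 - 1.73 = 12.27.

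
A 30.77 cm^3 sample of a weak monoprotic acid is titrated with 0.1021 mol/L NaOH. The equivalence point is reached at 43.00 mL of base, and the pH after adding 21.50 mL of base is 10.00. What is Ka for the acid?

1.0 x 10^-10

21.50 mL is half of the equivalence volume, so this is the half-equivalence point where [HA] = [A^-].
At half-equivalence pH = pKa, so pKa = 10.00.
Ka = 10^(-10.00) = 1.0 x 10^-10.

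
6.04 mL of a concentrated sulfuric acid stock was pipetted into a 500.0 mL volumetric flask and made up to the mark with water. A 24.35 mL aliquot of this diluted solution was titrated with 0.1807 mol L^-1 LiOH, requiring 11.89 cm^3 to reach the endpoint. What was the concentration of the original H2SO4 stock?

3.65 M

n(LiOH) = 0.1807 x 0.01189 = 0.002149 mol.
n(H2SO4) in the aliquot = 0.002149 x 1/2 = 0.001074 mol.
[diluted H2SO4] = 0.001074 / 0.02435 = 0.04412 M.
Dilution factor = 500.0/6.040 = 82.78, so [stock] = 0.04412 x 82.78 = 3.65 M.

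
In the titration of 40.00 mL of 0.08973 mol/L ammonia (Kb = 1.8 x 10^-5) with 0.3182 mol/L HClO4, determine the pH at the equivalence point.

n(NH3) = 0.08973 x 0.04000 = 0.003589 mol; V(HClO4) at equivalence = 0.003589/0.3182 = 0.01128 L.
At equivalence the base is fully converted to NH4+; total volume = 0.05128 L, so [NH4+] = 0.003589/0.05128 = 0.06999 M.
Ka(NH4+) = Kw/Kb = 1.0e-14 / 1.8 x 10^-5 = 5.56e-10.
[H^+] = sqrt(Ka x [NH4+]) = sqrt(5.56e-10 x 0.06999) = 6.24e-6 M.
pH = -log(6.24e-6) = 5.21.

5.21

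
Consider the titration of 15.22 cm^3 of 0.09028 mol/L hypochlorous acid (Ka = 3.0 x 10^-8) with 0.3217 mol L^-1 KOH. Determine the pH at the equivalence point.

10.19

n(HClO) = 0.09028 x 0.01522 = 0.001374 mol; V(KOH) at equivalence = 0.001374/0.3217 = 0.004271 L.
At equivalence all the acid is converted to ClO-; total volume = 0.01522 + 0.004271 = 0.01949 L, so [ClO-] = 0.001374/0.01949 = 0.07050 M.
Kb = Kw/Ka = 1.0e-14 / 3.0 x 10^-8 = 3.33e-7.
[OH^-] = sqrt(Kb x [ClO-]) = sqrt(3.33e-7 x 0.07050) = 0.000153 M.
pOH = 3.81, so pH = 14.00 - 3.81 = 10.19.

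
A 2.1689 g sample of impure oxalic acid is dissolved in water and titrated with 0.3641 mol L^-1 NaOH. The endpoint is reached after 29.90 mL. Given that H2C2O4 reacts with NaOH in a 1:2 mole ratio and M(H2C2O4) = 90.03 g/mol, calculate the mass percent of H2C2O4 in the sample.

n(NaOH) = 0.3641 x 0.02990 = 0.01089 mol.
n(H2C2O4) = 0.01089 / 2 = 0.005443 mol.
mass of H2C2O4 = 0.005443 x 90.03 = 0.4901 g.
% purity = 0.4901 / 2.1689 x 100 = 22.6%.

22.6%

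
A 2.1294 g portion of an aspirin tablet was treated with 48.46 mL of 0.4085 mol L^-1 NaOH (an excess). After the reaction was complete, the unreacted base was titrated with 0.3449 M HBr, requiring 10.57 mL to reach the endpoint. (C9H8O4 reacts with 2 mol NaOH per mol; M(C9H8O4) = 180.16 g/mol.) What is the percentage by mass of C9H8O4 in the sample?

Total n(NaOH) added = 0.4085 x 0.04846 = 0.01980 mol.
n(HBr) used = 0.3449 x 0.01057 = 0.003646 mol, which equals the excess n(NaOH).
So n(NaOH) consumed by the sample = 0.01980 - 0.003646 = 0.01615 mol.
n(C9H8O4) = 0.01615 / 2 = 0.008075 mol.
mass C9H8O4 = 0.008075 x 180.16 = 1.455 g, so %C9H8O4 = 1.455/2.1294 x 100 = 68.3%.

68.3%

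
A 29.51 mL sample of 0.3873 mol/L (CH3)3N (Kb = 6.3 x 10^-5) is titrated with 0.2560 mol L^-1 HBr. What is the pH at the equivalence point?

n((CH3)3N) = 0.3873 x 0.02951 = 0.01143 mol; V(HBr) at equivalence = 0.01143/0.2560 = 0.04465 L.
At equivalence the base is fully converted to (CH3)3NH+; total volume = 0.07416 L, so [(CH3)3NH+] = 0.01143/0.07416 = 0.1541 M.
Ka((CH3)3NH+) = Kw/Kb = 1.0e-14 / 6.3 x 10^-5 = 1.59e-10.
[H^+] = sqrt(Ka x [(CH3)3NH+]) = sqrt(1.59e-10 x 0.1541) = 4.95e-6 M.
pH = -log(4.95e-6) = 5.31.

5.31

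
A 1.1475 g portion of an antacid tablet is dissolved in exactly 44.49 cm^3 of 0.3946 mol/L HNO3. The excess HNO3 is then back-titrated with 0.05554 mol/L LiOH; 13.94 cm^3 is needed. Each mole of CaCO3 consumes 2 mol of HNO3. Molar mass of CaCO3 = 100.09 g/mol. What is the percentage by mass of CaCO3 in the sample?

73.2%

Total n(HNO3) added = 0.3946 x 0.04449 = 0.01756 mol.
n(LiOH) used = 0.05554 x 0.01394 = 0.0007742 mol, which equals the excess n(HNO3).
So n(HNO3) consumed by the sample = 0.01756 - 0.0007742 = 0.01678 mol.
n(CaCO3) = 0.01678 / 2 = 0.008391 mol.
mass CaCO3 = 0.008391 x 100.09 = 0.8398 g, so %CaCO3 = 0.8398/1.1475 x 100 = 73.2%.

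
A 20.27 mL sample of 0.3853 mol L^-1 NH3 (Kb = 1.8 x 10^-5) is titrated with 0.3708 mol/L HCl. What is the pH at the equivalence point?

n(NH3) = 0.3853 x 0.02027 = 0.007810 mol; V(HCl) at equivalence = 0.007810/0.3708 = 0.02106 L.
At equivalence the base is fully converted to NH4+; total volume = 0.04133 L, so [NH4+] = 0.007810/0.04133 = 0.1890 M.
Ka(NH4+) = Kw/Kb = 1.0e-14 / 1.8 x 10^-5 = 5.56e-10.
[H^+] = sqrt(Ka x [NH4+]) = sqrt(5.56e-10 x 0.1890) = 1.02e-5 M.
pH = -log(1.02e-5) = 4.99.

4.99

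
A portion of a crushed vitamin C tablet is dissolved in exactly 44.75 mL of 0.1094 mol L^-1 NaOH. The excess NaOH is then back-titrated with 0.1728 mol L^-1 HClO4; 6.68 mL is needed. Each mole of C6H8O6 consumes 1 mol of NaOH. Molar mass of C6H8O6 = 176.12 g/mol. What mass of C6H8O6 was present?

Total n(NaOH) added = 0.1094 x 0.04475 = 0.004896 mol.
n(HClO4) used = 0.1728 x 0.006680 = 0.001154 mol, which equals the excess n(NaOH).
So n(NaOH) consumed by the sample = 0.004896 - 0.001154 = 0.003741 mol.
n(C6H8O6) = 0.003741 / 1 = 0.003741 mol.
mass = 0.003741 mol x 176.12 g/mol = 0.659 g.

0.659 g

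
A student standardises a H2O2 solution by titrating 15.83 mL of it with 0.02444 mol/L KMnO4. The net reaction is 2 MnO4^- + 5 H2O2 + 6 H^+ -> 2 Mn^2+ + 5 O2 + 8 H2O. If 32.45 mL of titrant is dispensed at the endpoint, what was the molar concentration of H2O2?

0.125 M

n(KMnO4) = 0.02444 x 0.03245 = 0.0007931 mol.
From the balanced equation, 2 mol KMnO4 reacts with 5 mol H2O2, so n(H2O2) = 0.0007931 x 5/2 = 0.001983 mol.
[H2O2] = 0.001983 / 0.01583 L = 0.125 M.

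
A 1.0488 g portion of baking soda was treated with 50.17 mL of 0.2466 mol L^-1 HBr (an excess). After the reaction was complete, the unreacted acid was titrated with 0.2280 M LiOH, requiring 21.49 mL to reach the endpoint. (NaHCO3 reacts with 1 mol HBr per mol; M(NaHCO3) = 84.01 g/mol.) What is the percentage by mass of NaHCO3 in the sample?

Total n(HBr) added = 0.2466 x 0.05017 = 0.01237 mol.
n(LiOH) used = 0.2280 x 0.02149 = 0.004900 mol, which equals the excess n(HBr).
So n(HBr) consumed by the sample = 0.01237 - 0.004900 = 0.007472 mol.
n(NaHCO3) = 0.007472 / 1 = 0.007472 mol.
mass NaHCO3 = 0.007472 x 84.01 = 0.6277 g, so %NaHCO3 = 0.6277/1.0488 x 100 = 59.9%.

59.9%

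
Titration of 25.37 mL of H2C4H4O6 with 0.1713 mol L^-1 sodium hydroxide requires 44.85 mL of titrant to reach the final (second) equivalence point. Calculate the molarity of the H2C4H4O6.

0.151 M

n(NaOH) = 0.1713 x 0.04485 = 0.007683 mol.
At the final (second) equivalence point, 2 mol OH^- react per mol H2C4H4O6, so n(H2C4H4O6) = 0.007683 / 2 = 0.003841 mol.
[H2C4H4O6] = 0.003841 / 0.02537 L = 0.151 M.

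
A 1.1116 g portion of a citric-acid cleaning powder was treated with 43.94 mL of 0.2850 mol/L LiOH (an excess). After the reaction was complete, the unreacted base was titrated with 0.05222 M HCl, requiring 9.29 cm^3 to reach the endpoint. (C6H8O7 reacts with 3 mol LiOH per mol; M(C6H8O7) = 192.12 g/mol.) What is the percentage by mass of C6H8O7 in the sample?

Total n(LiOH) added = 0.2850 x 0.04394 = 0.01252 mol.
n(HCl) used = 0.05222 x 0.009290 = 0.0004851 mol, which equals the excess n(LiOH).
So n(LiOH) consumed by the sample = 0.01252 - 0.0004851 = 0.01204 mol.
n(C6H8O7) = 0.01204 / 3 = 0.004013 mol.
mass C6H8O7 = 0.004013 x 192.12 = 0.7709 g, so %C6H8O7 = 0.7709/1.1116 x 100 = 69.4%.

69.4%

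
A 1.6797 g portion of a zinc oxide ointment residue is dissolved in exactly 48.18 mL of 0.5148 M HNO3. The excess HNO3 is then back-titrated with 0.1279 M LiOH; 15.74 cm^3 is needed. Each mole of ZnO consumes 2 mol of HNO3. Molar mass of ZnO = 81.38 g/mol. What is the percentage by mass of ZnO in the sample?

Total n(HNO3) added = 0.5148 x 0.04818 = 0.02480 mol.
n(LiOH) used = 0.1279 x 0.01574 = 0.002013 mol, which equals the excess n(HNO3).
So n(HNO3) consumed by the sample = 0.02480 - 0.002013 = 0.02279 mol.
n(ZnO) = 0.02279 / 2 = 0.01139 mol.
mass ZnO = 0.01139 x 81.38 = 0.9273 g, so %ZnO = 0.9273/1.6797 x 100 = 55.2%.

55.2%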